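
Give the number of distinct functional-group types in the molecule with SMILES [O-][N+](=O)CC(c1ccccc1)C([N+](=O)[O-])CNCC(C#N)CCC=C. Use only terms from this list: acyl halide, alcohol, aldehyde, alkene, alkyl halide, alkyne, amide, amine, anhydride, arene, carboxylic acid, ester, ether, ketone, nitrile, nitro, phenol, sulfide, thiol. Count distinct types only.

–NO2 on carbon → nitro group.
pendant –C6H5: benzene ring → arene.
–NO2 on an sp³ carbon → nitro (the N=O is not a carbonyl).
C–N–C with sp³ carbons and no adjacent C=O → amine (secondary).
pendant –C≡N: nitrile.
C=C double bond → alkene.
Distinct types present: alkene, amine, arene, nitrile, nitro.

5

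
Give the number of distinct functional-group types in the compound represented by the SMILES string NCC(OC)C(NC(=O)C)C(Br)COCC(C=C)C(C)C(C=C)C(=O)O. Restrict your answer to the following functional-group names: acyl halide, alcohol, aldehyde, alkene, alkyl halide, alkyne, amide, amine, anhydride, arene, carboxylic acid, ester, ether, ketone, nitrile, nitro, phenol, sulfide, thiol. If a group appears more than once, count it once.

Reading the structure from left to right:
  H2NCH2: –NH2 on an sp³ carbon with no adjacent C=O → amine.
  CH(OCH3): pendant –OCH3: C–O–C with sp³ C, no adjacent C=O → ether.
  CH(NHCOCH3): pendant –NHC(=O)CH3: N bonded to a carbonyl → amide (not amine).
  CH(Br): halogen on an sp³ carbon → alkyl halide.
  CH2OCH2: C–O–C with sp³ carbons on both sides and no adjacent C=O → ether.
  CH(CH=CH2): pendant –CH=CH2: C=C double bond → alkene.
  CH(CH=CH2): pendant –CH=CH2: C=C double bond → alkene.
  COOH: –COOH: carbonyl C bonded to –OH and C → carboxylic acid (the –OH is not a separate alcohol).
Distinct types present: alkene, alkyl halide, amide, amine, carboxylic acid, ether.

6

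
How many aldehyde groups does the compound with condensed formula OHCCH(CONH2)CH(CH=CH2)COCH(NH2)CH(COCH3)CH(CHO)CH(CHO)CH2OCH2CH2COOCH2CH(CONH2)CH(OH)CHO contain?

Reading the structure from left to right:
  OHC: terminal –CHO: carbonyl C bonded to H and C → aldehyde.
  CH(CONH2): pendant –CONH2: carbonyl C bonded to C and N → amide.
  CH(CH=CH2): pendant –CH=CH2: C=C double bond → alkene.
  CO: –C(=O)– with carbon on both sides → ketone.
  CH(NH2): –NH2 on an sp³ carbon with no adjacent C=O → amine.
  CH(COCH3): pendant –COCH3: carbonyl C bonded to two carbons → ketone.
  CH(CHO): pendant –CHO: carbonyl C bonded to C and H → aldehyde.
  CH(CHO): pendant –CHO: carbonyl C bonded to C and H → aldehyde.
  CH2OCH2: C–O–C with sp³ carbons on both sides and no adjacent C=O → ether.
  CH2COOCH2: –C(=O)–O–C with C on the carbonyl side → ester.
  CH(CONH2): pendant –CONH2: carbonyl C bonded to C and N → amide.
  CH(OH): –OH on an sp³ carbon → alcohol (secondary).
  CHO: terminal –CHO: carbonyl C bonded to H and C → aldehyde.
Aldehyde appears at: OHC, CH(CHO), CH(CHO), CHO → 4.

4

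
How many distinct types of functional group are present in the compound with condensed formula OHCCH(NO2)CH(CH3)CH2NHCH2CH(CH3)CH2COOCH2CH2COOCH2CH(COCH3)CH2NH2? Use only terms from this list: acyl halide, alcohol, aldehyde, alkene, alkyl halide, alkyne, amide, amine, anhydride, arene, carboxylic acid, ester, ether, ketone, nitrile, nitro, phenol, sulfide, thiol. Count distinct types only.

5

terminal –CHO: carbonyl C bonded to H and C → aldehyde.
–NO2 on an sp³ carbon → nitro (the N=O is not a carbonyl).
C–N–C with sp³ carbons and no adjacent C=O → amine (secondary).
–C(=O)–O–C with C on the carbonyl side → ester.
–C(=O)–O–C with C on the carbonyl side → ester.
pendant –COCH3: carbonyl C bonded to two carbons → ketone.
–NH2 on an sp³ carbon with no adjacent C=O → amine.
Distinct types present: aldehyde, amine, ester, ketone, nitro.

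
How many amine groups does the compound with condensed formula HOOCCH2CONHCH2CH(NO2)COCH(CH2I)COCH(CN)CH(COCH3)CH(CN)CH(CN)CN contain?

0

Reading the structure from left to right:
  HOOC: –COOH: carbonyl C bonded to –OH and C → carboxylic acid (the –OH is not a separate alcohol).
  CH2CONHCH2: –C(=O)–N– linkage → amide (the N is not an amine).
  CH(NO2): –NO2 on an sp³ carbon → nitro (the N=O is not a carbonyl).
  CO: –C(=O)– with carbon on both sides → ketone.
  CH(CH2I): pendant –CH2X: halogen on sp³ carbon → alkyl halide.
  CO: –C(=O)– with carbon on both sides → ketone.
  CH(CN): pendant –C≡N: nitrile.
  CH(COCH3): pendant –COCH3: carbonyl C bonded to two carbons → ketone.
  CH(CN): pendant –C≡N: nitrile.
  CH(CN): pendant –C≡N: nitrile.
  CN: –C≡N: carbon triple-bonded to nitrogen → nitrile.
No segment is a amine: CH2CONHCH2 is amide, not amine; CH(NO2) is nitro, not amine; CH(CN) is nitrile, not amine. → 0.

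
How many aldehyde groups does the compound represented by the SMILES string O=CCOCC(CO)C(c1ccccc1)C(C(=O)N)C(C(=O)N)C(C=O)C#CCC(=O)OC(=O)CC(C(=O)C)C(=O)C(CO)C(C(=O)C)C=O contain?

3

Taking each segment in turn:
  OHC: terminal –CHO: carbonyl C bonded to H and C → aldehyde.
  CH2OCH2: C–O–C with sp³ carbons on both sides and no adjacent C=O → ether.
  CH(CH2OH): pendant –CH2OH on an sp³ backbone C → alcohol.
  CH(C6H5): pendant –C6H5: benzene ring → arene.
  CH(CONH2): pendant –CONH2: carbonyl C bonded to C and N → amide.
  CH(CONH2): pendant –CONH2: carbonyl C bonded to C and N → amide.
  CH(CHO): pendant –CHO: carbonyl C bonded to C and H → aldehyde.
  C≡C: C≡C triple bond → alkyne.
  CH2CO-O-COCH2: two acyl groups sharing one oxygen, –C(=O)–O–C(=O)– → anhydride.
  CH(COCH3): pendant –COCH3: carbonyl C bonded to two carbons → ketone.
  CO: –C(=O)– with carbon on both sides → ketone.
  CH(CH2OH): pendant –CH2OH on an sp³ backbone C → alcohol.
  CH(COCH3): pendant –COCH3: carbonyl C bonded to two carbons → ketone.
  CHO: terminal –CHO: carbonyl C bonded to H and C → aldehyde.
Aldehyde appears at: OHC, CH(CHO), CHO → 3.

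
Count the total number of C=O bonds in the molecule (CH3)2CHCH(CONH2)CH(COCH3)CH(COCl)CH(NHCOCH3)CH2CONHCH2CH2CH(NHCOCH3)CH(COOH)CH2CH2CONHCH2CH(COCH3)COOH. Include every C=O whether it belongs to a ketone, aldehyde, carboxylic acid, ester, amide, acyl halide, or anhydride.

10

CH(CONH2): amide, 1 C=O (running total 1).
CH(COCH3): ketone, 1 C=O (running total 2).
CH(COCl): acyl halide, 1 C=O (running total 3).
CH(NHCOCH3): amide, 1 C=O (running total 4).
CH2CONHCH2: amide, 1 C=O (running total 5).
CH(NHCOCH3): amide, 1 C=O (running total 6).
CH(COOH): carboxylic acid, 1 C=O (running total 7).
CH2CONHCH2: amide, 1 C=O (running total 8).
CH(COCH3): ketone, 1 C=O (running total 9).
COOH: carboxylic acid, 1 C=O (running total 10).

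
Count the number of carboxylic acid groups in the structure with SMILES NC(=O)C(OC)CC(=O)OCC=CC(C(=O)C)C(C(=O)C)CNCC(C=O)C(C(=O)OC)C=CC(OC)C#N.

0

Reading the structure from left to right:
  H2NCO: –C(=O)NH2: carbonyl C bonded to C and to N → amide (the N is not a separate amine).
  CH(OCH3): pendant –OCH3: C–O–C with sp³ C, no adjacent C=O → ether.
  CH2COOCH2: –C(=O)–O–C with C on the carbonyl side → ester.
  CH=CH: C=C double bond → alkene.
  CH(COCH3): pendant –COCH3: carbonyl C bonded to two carbons → ketone.
  CH(COCH3): pendant –COCH3: carbonyl C bonded to two carbons → ketone.
  CH2NHCH2: C–N–C with sp³ carbons and no adjacent C=O → amine (secondary).
  CH(CHO): pendant –CHO: carbonyl C bonded to C and H → aldehyde.
  CH(COOCH3): pendant –COOCH3: carbonyl C bonded to C and –OCH3 → ester.
  CH=CH: C=C double bond → alkene.
  CH(OCH3): pendant –OCH3: C–O–C with sp³ C, no adjacent C=O → ether.
  CN: –C≡N: carbon triple-bonded to nitrogen → nitrile.
No segment is a carboxylic acid: H2NCO is amide, not carboxylic acid; CH2COOCH2 is ester, not carboxylic acid; CH(CHO) is aldehyde, not carboxylic acid. → 0.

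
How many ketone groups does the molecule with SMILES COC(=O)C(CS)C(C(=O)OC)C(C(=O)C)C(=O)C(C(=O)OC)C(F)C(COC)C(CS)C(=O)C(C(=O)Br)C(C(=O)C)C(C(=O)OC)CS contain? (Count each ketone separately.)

4

Taking each segment in turn:
  CH3OOC: CH3O–C(=O)–: carbonyl C bonded to C and to –OCH3 → ester (not ketone + ether).
  CH(CH2SH): pendant –CH2SH → thiol.
  CH(COOCH3): pendant –COOCH3: carbonyl C bonded to C and –OCH3 → ester.
  CH(COCH3): pendant –COCH3: carbonyl C bonded to two carbons → ketone.
  CO: –C(=O)– with carbon on both sides → ketone.
  CH(COOCH3): pendant –COOCH3: carbonyl C bonded to C and –OCH3 → ester.
  CH(F): halogen on an sp³ carbon → alkyl halide.
  CH(CH2OCH3): pendant –CH2OCH3: C–O–C linkage → ether.
  CH(CH2SH): pendant –CH2SH → thiol.
  CO: –C(=O)– with carbon on both sides → ketone.
  CH(COBr): pendant –C(=O)X: carbonyl C bonded to C and halogen → acyl halide.
  CH(COCH3): pendant –COCH3: carbonyl C bonded to two carbons → ketone.
  CH(COOCH3): pendant –COOCH3: carbonyl C bonded to C and –OCH3 → ester.
  CH2SH: –SH on an sp³ carbon → thiol.
Ketone appears at: CH(COCH3), CO, CO, CH(COCH3) → 4.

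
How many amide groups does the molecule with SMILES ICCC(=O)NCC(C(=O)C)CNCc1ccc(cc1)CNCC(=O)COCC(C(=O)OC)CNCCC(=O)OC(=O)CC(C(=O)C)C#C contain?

Taking each segment in turn:
  ICH2: halogen on an sp³ carbon → alkyl halide.
  CH2CONHCH2: –C(=O)–N– linkage → amide (the N is not an amine).
  CH(COCH3): pendant –COCH3: carbonyl C bonded to two carbons → ketone.
  CH2NHCH2: C–N–C with sp³ carbons and no adjacent C=O → amine (secondary).
  C6H4: para-disubstituted benzene ring → arene.
  CH2NHCH2: C–N–C with sp³ carbons and no adjacent C=O → amine (secondary).
  CO: –C(=O)– with carbon on both sides → ketone.
  CH2OCH2: C–O–C with sp³ carbons on both sides and no adjacent C=O → ether.
  CH(COOCH3): pendant –COOCH3: carbonyl C bonded to C and –OCH3 → ester.
  CH2NHCH2: C–N–C with sp³ carbons and no adjacent C=O → amine (secondary).
  CH2CO-O-COCH2: two acyl groups sharing one oxygen, –C(=O)–O–C(=O)– → anhydride.
  CH(COCH3): pendant –COCH3: carbonyl C bonded to two carbons → ketone.
  C≡CH: C≡C triple bond → alkyne.
Amide appears at: CH2CONHCH2 → 1.

1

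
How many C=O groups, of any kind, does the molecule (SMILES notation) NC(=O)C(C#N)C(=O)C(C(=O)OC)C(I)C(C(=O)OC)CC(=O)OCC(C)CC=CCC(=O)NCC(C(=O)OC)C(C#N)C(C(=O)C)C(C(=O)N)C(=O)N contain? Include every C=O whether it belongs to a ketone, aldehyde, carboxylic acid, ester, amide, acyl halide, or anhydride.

10

H2NCO: amide, 1 C=O (running total 1).
CO: ketone, 1 C=O (running total 2).
CH(COOCH3): ester, 1 C=O (running total 3).
CH(COOCH3): ester, 1 C=O (running total 4).
CH2COOCH2: ester, 1 C=O (running total 5).
CH2CONHCH2: amide, 1 C=O (running total 6).
CH(COOCH3): ester, 1 C=O (running total 7).
CH(COCH3): ketone, 1 C=O (running total 8).
CH(CONH2): amide, 1 C=O (running total 9).
CONH2: amide, 1 C=O (running total 10).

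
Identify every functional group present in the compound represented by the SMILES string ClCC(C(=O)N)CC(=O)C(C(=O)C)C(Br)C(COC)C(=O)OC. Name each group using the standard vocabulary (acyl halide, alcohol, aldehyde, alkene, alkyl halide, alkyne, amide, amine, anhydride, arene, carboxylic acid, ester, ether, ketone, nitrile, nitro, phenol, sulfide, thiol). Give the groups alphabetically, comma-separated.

halogen on an sp³ carbon → alkyl halide.
pendant –CONH2: carbonyl C bonded to C and N → amide.
–C(=O)– with carbon on both sides → ketone.
pendant –COCH3: carbonyl C bonded to two carbons → ketone.
halogen on an sp³ carbon → alkyl halide.
pendant –CH2OCH3: C–O–C linkage → ether.
–C(=O)OCH3: carbonyl C bonded to C and to –OCH3 → ester (not ketone + ether).

alkyl halide, amide, ester, ether, ketone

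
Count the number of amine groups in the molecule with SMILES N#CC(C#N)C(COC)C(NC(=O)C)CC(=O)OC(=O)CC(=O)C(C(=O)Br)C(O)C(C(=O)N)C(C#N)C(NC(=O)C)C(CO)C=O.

Working along the chain:
  N≡C: N≡C–: carbon triple-bonded to nitrogen → nitrile.
  CH(CN): pendant –C≡N: nitrile.
  CH(CH2OCH3): pendant –CH2OCH3: C–O–C linkage → ether.
  CH(NHCOCH3): pendant –NHC(=O)CH3: N bonded to a carbonyl → amide (not amine).
  CH2CO-O-COCH2: two acyl groups sharing one oxygen, –C(=O)–O–C(=O)– → anhydride.
  CO: –C(=O)– with carbon on both sides → ketone.
  CH(COBr): pendant –C(=O)X: carbonyl C bonded to C and halogen → acyl halide.
  CH(OH): –OH on an sp³ carbon → alcohol (secondary).
  CH(CONH2): pendant –CONH2: carbonyl C bonded to C and N → amide.
  CH(CN): pendant –C≡N: nitrile.
  CH(NHCOCH3): pendant –NHC(=O)CH3: N bonded to a carbonyl → amide (not amine).
  CH(CH2OH): pendant –CH2OH on an sp³ backbone C → alcohol.
  CHO: terminal –CHO: carbonyl C bonded to H and C → aldehyde.
No segment is a amine: N≡C is nitrile, not amine; CH(CN) is nitrile, not amine; CH(NHCOCH3) is amide, not amine. → 0.

0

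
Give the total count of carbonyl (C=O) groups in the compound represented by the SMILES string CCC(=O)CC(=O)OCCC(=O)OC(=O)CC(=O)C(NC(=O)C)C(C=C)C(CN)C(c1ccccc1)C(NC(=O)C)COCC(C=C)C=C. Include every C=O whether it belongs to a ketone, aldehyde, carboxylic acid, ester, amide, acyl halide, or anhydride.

CO: ketone, 1 C=O (running total 1).
CH2COOCH2: ester, 1 C=O (running total 2).
CH2CO-O-COCH2: anhydride, 2 C=O (running total 4).
CO: ketone, 1 C=O (running total 5).
CH(NHCOCH3): amide, 1 C=O (running total 6).
CH(NHCOCH3): amide, 1 C=O (running total 7).

7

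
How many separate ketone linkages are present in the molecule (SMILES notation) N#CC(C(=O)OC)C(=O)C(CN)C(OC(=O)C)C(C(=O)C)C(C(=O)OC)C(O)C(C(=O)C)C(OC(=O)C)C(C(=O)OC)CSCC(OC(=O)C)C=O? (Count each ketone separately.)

Reading the structure from left to right:
  N≡C: N≡C–: carbon triple-bonded to nitrogen → nitrile.
  CH(COOCH3): pendant –COOCH3: carbonyl C bonded to C and –OCH3 → ester.
  CO: –C(=O)– with carbon on both sides → ketone.
  CH(CH2NH2): pendant –CH2NH2: N on sp³ C, no adjacent C=O → amine.
  CH(OCOCH3): pendant –OC(=O)CH3: an acyloxy group → ester.
  CH(COCH3): pendant –COCH3: carbonyl C bonded to two carbons → ketone.
  CH(COOCH3): pendant –COOCH3: carbonyl C bonded to C and –OCH3 → ester.
  CH(OH): –OH on an sp³ carbon → alcohol (secondary).
  CH(COCH3): pendant –COCH3: carbonyl C bonded to two carbons → ketone.
  CH(OCOCH3): pendant –OC(=O)CH3: an acyloxy group → ester.
  CH(COOCH3): pendant –COOCH3: carbonyl C bonded to C and –OCH3 → ester.
  CH2SCH2: C–S–C linkage → sulfide (thioether).
  CH(OCOCH3): pendant –OC(=O)CH3: an acyloxy group → ester.
  CHO: terminal –CHO: carbonyl C bonded to H and C → aldehyde.
Ketone appears at: CO, CH(COCH3), CH(COCH3) → 3.

3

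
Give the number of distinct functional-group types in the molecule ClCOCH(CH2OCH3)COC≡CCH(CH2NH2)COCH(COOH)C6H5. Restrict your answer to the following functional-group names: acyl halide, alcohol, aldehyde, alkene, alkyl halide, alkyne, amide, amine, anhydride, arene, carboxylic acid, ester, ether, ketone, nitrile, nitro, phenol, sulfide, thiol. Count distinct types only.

–C(=O)Cl: carbonyl C bonded to C and to a halogen → acyl halide (not alkyl halide).
pendant –CH2OCH3: C–O–C linkage → ether.
–C(=O)– with carbon on both sides → ketone.
C≡C triple bond → alkyne.
pendant –CH2NH2: N on sp³ C, no adjacent C=O → amine.
–C(=O)– with carbon on both sides → ketone.
pendant –COOH: carbonyl C bonded to C and –OH → carboxylic acid.
–C6H5 phenyl ring → arene.
Distinct types present: acyl halide, alkyne, amine, arene, carboxylic acid, ether, ketone.

7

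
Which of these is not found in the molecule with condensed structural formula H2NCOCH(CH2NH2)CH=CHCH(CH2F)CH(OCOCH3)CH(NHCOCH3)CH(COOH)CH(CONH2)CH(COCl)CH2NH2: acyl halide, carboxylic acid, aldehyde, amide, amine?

amide: present (H2NCO — –C(=O)NH2: carbonyl C bonded to C and to N → amide (the N is not a separate amine)).
amine: present (CH(CH2NH2) — pendant –CH2NH2: N on sp³ C, no adjacent C=O → amine).
acyl halide: present (CH(COCl) — pendant –C(=O)X: carbonyl C bonded to C and halogen → acyl halide).
carboxylic acid: present (CH(COOH) — pendant –COOH: carbonyl C bonded to C and –OH → carboxylic acid).
aldehyde: absent. In CH(COOH), the carbonyl carbon bears –OH, not –H, so it is a carboxylic acid.

aldehyde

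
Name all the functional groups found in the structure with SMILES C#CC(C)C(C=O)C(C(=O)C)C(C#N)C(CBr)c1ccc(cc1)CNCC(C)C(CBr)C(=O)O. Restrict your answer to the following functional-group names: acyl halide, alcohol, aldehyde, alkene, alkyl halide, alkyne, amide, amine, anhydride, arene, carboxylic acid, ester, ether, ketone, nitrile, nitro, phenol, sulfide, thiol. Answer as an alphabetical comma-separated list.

Reading the structure from left to right:
  HC≡C: C≡C triple bond → alkyne.
  CH(CHO): pendant –CHO: carbonyl C bonded to C and H → aldehyde.
  CH(COCH3): pendant –COCH3: carbonyl C bonded to two carbons → ketone.
  CH(CN): pendant –C≡N: nitrile.
  CH(CH2Br): pendant –CH2X: halogen on sp³ carbon → alkyl halide.
  C6H4: para-disubstituted benzene ring → arene.
  CH2NHCH2: C–N–C with sp³ carbons and no adjacent C=O → amine (secondary).
  CH(CH2Br): pendant –CH2X: halogen on sp³ carbon → alkyl halide.
  COOH: –COOH: carbonyl C bonded to –OH and C → carboxylic acid (the –OH is not a separate alcohol).

aldehyde, alkyl halide, alkyne, amine, arene, carboxylic acid, ketone, nitrile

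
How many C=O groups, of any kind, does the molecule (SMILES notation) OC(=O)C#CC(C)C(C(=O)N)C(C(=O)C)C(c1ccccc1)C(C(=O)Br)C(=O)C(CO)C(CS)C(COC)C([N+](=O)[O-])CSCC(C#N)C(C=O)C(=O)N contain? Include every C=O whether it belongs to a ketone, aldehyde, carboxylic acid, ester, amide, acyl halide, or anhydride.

7

HOOC: carboxylic acid, 1 C=O (running total 1).
CH(CONH2): amide, 1 C=O (running total 2).
CH(COCH3): ketone, 1 C=O (running total 3).
CH(COBr): acyl halide, 1 C=O (running total 4).
CO: ketone, 1 C=O (running total 5).
CH(CHO): aldehyde, 1 C=O (running total 6).
CONH2: amide, 1 C=O (running total 7).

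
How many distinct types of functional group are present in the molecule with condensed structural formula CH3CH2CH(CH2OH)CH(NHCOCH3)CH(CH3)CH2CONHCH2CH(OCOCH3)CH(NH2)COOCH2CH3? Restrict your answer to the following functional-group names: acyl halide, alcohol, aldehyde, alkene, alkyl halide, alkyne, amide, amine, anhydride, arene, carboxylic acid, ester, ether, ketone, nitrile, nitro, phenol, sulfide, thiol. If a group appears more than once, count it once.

4

Taking each segment in turn:
  CH(CH2OH): pendant –CH2OH on an sp³ backbone C → alcohol.
  CH(NHCOCH3): pendant –NHC(=O)CH3: N bonded to a carbonyl → amide (not amine).
  CH2CONHCH2: –C(=O)–N– linkage → amide (the N is not an amine).
  CH(OCOCH3): pendant –OC(=O)CH3: an acyloxy group → ester.
  CH(NH2): –NH2 on an sp³ carbon with no adjacent C=O → amine.
  COOCH2CH3: –C(=O)OCH2CH3: carbonyl C bonded to C and to –OEt → ester.
Distinct types present: alcohol, amide, amine, ester.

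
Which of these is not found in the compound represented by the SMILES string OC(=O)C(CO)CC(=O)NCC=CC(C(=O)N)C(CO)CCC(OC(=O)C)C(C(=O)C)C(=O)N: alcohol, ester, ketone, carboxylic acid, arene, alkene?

arene

ketone: present (CH(COCH3) — pendant –COCH3: carbonyl C bonded to two carbons → ketone).
ester: present (CH(OCOCH3) — pendant –OC(=O)CH3: an acyloxy group → ester).
carboxylic acid: present (HOOC — –COOH: carbonyl C bonded to –OH and C → carboxylic acid (the –OH is not a separate alcohol)).
alkene: present (CH=CH — C=C double bond → alkene).
alcohol: present (CH(CH2OH) — pendant –CH2OH on an sp³ backbone C → alcohol).
arene: no segment matches this pattern.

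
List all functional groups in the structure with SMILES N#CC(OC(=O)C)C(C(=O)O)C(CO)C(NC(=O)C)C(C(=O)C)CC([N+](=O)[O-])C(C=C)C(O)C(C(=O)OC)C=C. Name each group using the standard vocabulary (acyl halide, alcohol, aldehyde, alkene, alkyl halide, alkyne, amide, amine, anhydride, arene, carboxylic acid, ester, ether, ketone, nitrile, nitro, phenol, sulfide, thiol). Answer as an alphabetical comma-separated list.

N≡C–: carbon triple-bonded to nitrogen → nitrile.
pendant –OC(=O)CH3: an acyloxy group → ester.
pendant –COOH: carbonyl C bonded to C and –OH → carboxylic acid.
pendant –CH2OH on an sp³ backbone C → alcohol.
pendant –NHC(=O)CH3: N bonded to a carbonyl → amide (not amine).
pendant –COCH3: carbonyl C bonded to two carbons → ketone.
–NO2 on an sp³ carbon → nitro (the N=O is not a carbonyl).
pendant –CH=CH2: C=C double bond → alkene.
–OH on an sp³ carbon → alcohol (secondary).
pendant –COOCH3: carbonyl C bonded to C and –OCH3 → ester.
C=C double bond → alkene.

alcohol, alkene, amide, carboxylic acid, ester, ketone, nitrile, nitro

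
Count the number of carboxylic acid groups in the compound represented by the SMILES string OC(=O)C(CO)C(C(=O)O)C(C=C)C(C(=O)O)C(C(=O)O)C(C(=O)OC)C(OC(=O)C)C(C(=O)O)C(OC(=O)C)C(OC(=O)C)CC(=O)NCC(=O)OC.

Taking each segment in turn:
  HOOC: –COOH: carbonyl C bonded to –OH and C → carboxylic acid (the –OH is not a separate alcohol).
  CH(CH2OH): pendant –CH2OH on an sp³ backbone C → alcohol.
  CH(COOH): pendant –COOH: carbonyl C bonded to C and –OH → carboxylic acid.
  CH(CH=CH2): pendant –CH=CH2: C=C double bond → alkene.
  CH(COOH): pendant –COOH: carbonyl C bonded to C and –OH → carboxylic acid.
  CH(COOH): pendant –COOH: carbonyl C bonded to C and –OH → carboxylic acid.
  CH(COOCH3): pendant –COOCH3: carbonyl C bonded to C and –OCH3 → ester.
  CH(OCOCH3): pendant –OC(=O)CH3: an acyloxy group → ester.
  CH(COOH): pendant –COOH: carbonyl C bonded to C and –OH → carboxylic acid.
  CH(OCOCH3): pendant –OC(=O)CH3: an acyloxy group → ester.
  CH(OCOCH3): pendant –OC(=O)CH3: an acyloxy group → ester.
  CH2CONHCH2: –C(=O)–N– linkage → amide (the N is not an amine).
  COOCH3: –C(=O)OCH3: carbonyl C bonded to C and to –OCH3 → ester (not ketone + ether).
Carboxylic acid appears at: HOOC, CH(COOH), CH(COOH), CH(COOH), CH(COOH) → 5.

5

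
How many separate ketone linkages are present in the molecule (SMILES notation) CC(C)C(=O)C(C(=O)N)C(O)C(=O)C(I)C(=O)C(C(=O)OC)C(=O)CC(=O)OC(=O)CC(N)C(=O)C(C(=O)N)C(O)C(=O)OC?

5

–C(=O)– with carbon on both sides → ketone.
pendant –CONH2: carbonyl C bonded to C and N → amide.
–OH on an sp³ carbon → alcohol (secondary).
–C(=O)– with carbon on both sides → ketone.
halogen on an sp³ carbon → alkyl halide.
–C(=O)– with carbon on both sides → ketone.
pendant –COOCH3: carbonyl C bonded to C and –OCH3 → ester.
–C(=O)– with carbon on both sides → ketone.
two acyl groups sharing one oxygen, –C(=O)–O–C(=O)– → anhydride.
–NH2 on an sp³ carbon with no adjacent C=O → amine.
–C(=O)– with carbon on both sides → ketone.
pendant –CONH2: carbonyl C bonded to C and N → amide.
–OH on an sp³ carbon → alcohol (secondary).
–C(=O)OCH3: carbonyl C bonded to C and to –OCH3 → ester (not ketone + ether).
Ketone appears at: CO, CO, CO, CO, CO → 5.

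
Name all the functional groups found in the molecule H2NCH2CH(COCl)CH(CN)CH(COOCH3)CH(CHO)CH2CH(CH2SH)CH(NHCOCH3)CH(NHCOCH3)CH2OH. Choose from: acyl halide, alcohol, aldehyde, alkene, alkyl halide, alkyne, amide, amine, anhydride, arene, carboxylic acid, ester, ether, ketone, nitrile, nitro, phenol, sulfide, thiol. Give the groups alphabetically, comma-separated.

acyl halide, alcohol, aldehyde, amide, amine, ester, nitrile, thiol

–NH2 on an sp³ carbon with no adjacent C=O → amine.
pendant –C(=O)X: carbonyl C bonded to C and halogen → acyl halide.
pendant –C≡N: nitrile.
pendant –COOCH3: carbonyl C bonded to C and –OCH3 → ester.
pendant –CHO: carbonyl C bonded to C and H → aldehyde.
pendant –CH2SH → thiol.
pendant –NHC(=O)CH3: N bonded to a carbonyl → amide (not amine).
pendant –NHC(=O)CH3: N bonded to a carbonyl → amide (not amine).
–OH on an sp³ carbon → alcohol.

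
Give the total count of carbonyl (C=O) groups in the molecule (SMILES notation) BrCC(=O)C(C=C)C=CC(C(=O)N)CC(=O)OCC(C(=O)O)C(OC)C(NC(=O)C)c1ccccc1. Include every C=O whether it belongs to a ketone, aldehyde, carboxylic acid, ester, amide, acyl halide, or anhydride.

5

CO: ketone, 1 C=O (running total 1).
CH(CONH2): amide, 1 C=O (running total 2).
CH2COOCH2: ester, 1 C=O (running total 3).
CH(COOH): carboxylic acid, 1 C=O (running total 4).
CH(NHCOCH3): amide, 1 C=O (running total 5).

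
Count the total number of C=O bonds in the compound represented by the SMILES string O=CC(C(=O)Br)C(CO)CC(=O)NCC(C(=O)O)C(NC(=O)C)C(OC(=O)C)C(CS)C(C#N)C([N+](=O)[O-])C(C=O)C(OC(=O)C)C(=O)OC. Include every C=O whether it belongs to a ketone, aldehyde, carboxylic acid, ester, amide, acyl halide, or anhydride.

9

OHC: aldehyde, 1 C=O (running total 1).
CH(COBr): acyl halide, 1 C=O (running total 2).
CH2CONHCH2: amide, 1 C=O (running total 3).
CH(COOH): carboxylic acid, 1 C=O (running total 4).
CH(NHCOCH3): amide, 1 C=O (running total 5).
CH(OCOCH3): ester, 1 C=O (running total 6).
CH(CHO): aldehyde, 1 C=O (running total 7).
CH(OCOCH3): ester, 1 C=O (running total 8).
COOCH3: ester, 1 C=O (running total 9).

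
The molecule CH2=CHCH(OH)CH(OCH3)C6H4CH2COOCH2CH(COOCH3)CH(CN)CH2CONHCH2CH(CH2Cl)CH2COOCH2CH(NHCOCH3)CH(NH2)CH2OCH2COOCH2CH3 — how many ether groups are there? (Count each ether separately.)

Taking each segment in turn:
  CH2=CH: C=C double bond → alkene.
  CH(OH): –OH on an sp³ carbon → alcohol (secondary).
  CH(OCH3): pendant –OCH3: C–O–C with sp³ C, no adjacent C=O → ether.
  C6H4: para-disubstituted benzene ring → arene.
  CH2COOCH2: –C(=O)–O–C with C on the carbonyl side → ester.
  CH(COOCH3): pendant –COOCH3: carbonyl C bonded to C and –OCH3 → ester.
  CH(CN): pendant –C≡N: nitrile.
  CH2CONHCH2: –C(=O)–N– linkage → amide (the N is not an amine).
  CH(CH2Cl): pendant –CH2X: halogen on sp³ carbon → alkyl halide.
  CH2COOCH2: –C(=O)–O–C with C on the carbonyl side → ester.
  CH(NHCOCH3): pendant –NHC(=O)CH3: N bonded to a carbonyl → amide (not amine).
  CH(NH2): –NH2 on an sp³ carbon with no adjacent C=O → amine.
  CH2OCH2: C–O–C with sp³ carbons on both sides and no adjacent C=O → ether.
  COOCH2CH3: –C(=O)OCH2CH3: carbonyl C bonded to C and to –OEt → ester.
Ether appears at: CH(OCH3), CH2OCH2 → 2.

2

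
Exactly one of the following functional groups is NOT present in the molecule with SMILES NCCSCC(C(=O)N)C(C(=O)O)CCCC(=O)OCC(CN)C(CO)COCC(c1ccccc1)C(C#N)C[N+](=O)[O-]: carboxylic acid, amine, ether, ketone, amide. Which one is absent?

carboxylic acid: present (CH(COOH) — pendant –COOH: carbonyl C bonded to C and –OH → carboxylic acid).
amine: present (H2NCH2 — –NH2 on an sp³ carbon with no adjacent C=O → amine).
ether: present (CH2OCH2 — C–O–C with sp³ carbons on both sides and no adjacent C=O → ether).
amide: present (CH(CONH2) — pendant –CONH2: carbonyl C bonded to C and N → amide).
ketone: absent. In CH2COOCH2, the C=O is bonded to an –O–C group, which defines an ester, not a ketone. In CH(CONH2), the C=O is bonded to nitrogen, which defines an amide, not a ketone. In CH(COOH), the C=O bears an –OH, making it a carboxylic acid rather than a ketone.

ketone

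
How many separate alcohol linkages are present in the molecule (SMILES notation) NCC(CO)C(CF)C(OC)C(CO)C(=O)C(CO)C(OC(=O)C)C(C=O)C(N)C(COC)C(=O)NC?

3

Reading the structure from left to right:
  H2NCH2: –NH2 on an sp³ carbon with no adjacent C=O → amine.
  CH(CH2OH): pendant –CH2OH on an sp³ backbone C → alcohol.
  CH(CH2F): pendant –CH2X: halogen on sp³ carbon → alkyl halide.
  CH(OCH3): pendant –OCH3: C–O–C with sp³ C, no adjacent C=O → ether.
  CH(CH2OH): pendant –CH2OH on an sp³ backbone C → alcohol.
  CO: –C(=O)– with carbon on both sides → ketone.
  CH(CH2OH): pendant –CH2OH on an sp³ backbone C → alcohol.
  CH(OCOCH3): pendant –OC(=O)CH3: an acyloxy group → ester.
  CH(CHO): pendant –CHO: carbonyl C bonded to C and H → aldehyde.
  CH(NH2): –NH2 on an sp³ carbon with no adjacent C=O → amine.
  CH(CH2OCH3): pendant –CH2OCH3: C–O–C linkage → ether.
  CONHCH3: –C(=O)NHCH3: carbonyl C bonded to C and to N → amide (the N is not an amine).
Alcohol appears at: CH(CH2OH), CH(CH2OH), CH(CH2OH) → 3.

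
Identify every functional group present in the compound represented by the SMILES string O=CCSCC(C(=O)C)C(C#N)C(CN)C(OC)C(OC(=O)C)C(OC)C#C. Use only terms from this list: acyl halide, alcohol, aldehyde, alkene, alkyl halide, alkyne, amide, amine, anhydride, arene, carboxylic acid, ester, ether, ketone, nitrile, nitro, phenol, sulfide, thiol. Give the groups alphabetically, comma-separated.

Working along the chain:
  OHC: terminal –CHO: carbonyl C bonded to H and C → aldehyde.
  CH2SCH2: C–S–C linkage → sulfide (thioether).
  CH(COCH3): pendant –COCH3: carbonyl C bonded to two carbons → ketone.
  CH(CN): pendant –C≡N: nitrile.
  CH(CH2NH2): pendant –CH2NH2: N on sp³ C, no adjacent C=O → amine.
  CH(OCH3): pendant –OCH3: C–O–C with sp³ C, no adjacent C=O → ether.
  CH(OCOCH3): pendant –OC(=O)CH3: an acyloxy group → ester.
  CH(OCH3): pendant –OCH3: C–O–C with sp³ C, no adjacent C=O → ether.
  C≡CH: C≡C triple bond → alkyne.

aldehyde, alkyne, amine, ester, ether, ketone, nitrile, sulfide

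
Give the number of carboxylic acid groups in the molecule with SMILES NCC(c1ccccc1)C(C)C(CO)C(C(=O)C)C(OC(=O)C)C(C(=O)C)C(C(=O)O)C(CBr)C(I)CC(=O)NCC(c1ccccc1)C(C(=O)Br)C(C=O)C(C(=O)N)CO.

Working along the chain:
  H2NCH2: –NH2 on an sp³ carbon with no adjacent C=O → amine.
  CH(C6H5): pendant –C6H5: benzene ring → arene.
  CH(CH2OH): pendant –CH2OH on an sp³ backbone C → alcohol.
  CH(COCH3): pendant –COCH3: carbonyl C bonded to two carbons → ketone.
  CH(OCOCH3): pendant –OC(=O)CH3: an acyloxy group → ester.
  CH(COCH3): pendant –COCH3: carbonyl C bonded to two carbons → ketone.
  CH(COOH): pendant –COOH: carbonyl C bonded to C and –OH → carboxylic acid.
  CH(CH2Br): pendant –CH2X: halogen on sp³ carbon → alkyl halide.
  CH(I): halogen on an sp³ carbon → alkyl halide.
  CH2CONHCH2: –C(=O)–N– linkage → amide (the N is not an amine).
  CH(C6H5): pendant –C6H5: benzene ring → arene.
  CH(COBr): pendant –C(=O)X: carbonyl C bonded to C and halogen → acyl halide.
  CH(CHO): pendant –CHO: carbonyl C bonded to C and H → aldehyde.
  CH(CONH2): pendant –CONH2: carbonyl C bonded to C and N → amide.
  CH2OH: –OH on an sp³ carbon → alcohol.
Carboxylic acid appears at: CH(COOH) → 1.

1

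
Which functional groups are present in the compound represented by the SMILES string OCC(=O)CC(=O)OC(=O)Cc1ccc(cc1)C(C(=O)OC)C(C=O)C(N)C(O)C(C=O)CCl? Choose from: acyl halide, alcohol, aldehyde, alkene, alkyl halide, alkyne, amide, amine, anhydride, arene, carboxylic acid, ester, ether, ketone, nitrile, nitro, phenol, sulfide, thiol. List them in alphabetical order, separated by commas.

Reading the structure from left to right:
  HOCH2: HO– on an sp³ carbon → alcohol.
  CO: –C(=O)– with carbon on both sides → ketone.
  CH2CO-O-COCH2: two acyl groups sharing one oxygen, –C(=O)–O–C(=O)– → anhydride.
  C6H4: para-disubstituted benzene ring → arene.
  CH(COOCH3): pendant –COOCH3: carbonyl C bonded to C and –OCH3 → ester.
  CH(CHO): pendant –CHO: carbonyl C bonded to C and H → aldehyde.
  CH(NH2): –NH2 on an sp³ carbon with no adjacent C=O → amine.
  CH(OH): –OH on an sp³ carbon → alcohol (secondary).
  CH(CHO): pendant –CHO: carbonyl C bonded to C and H → aldehyde.
  CH2Cl: halogen on an sp³ carbon → alkyl halide.

alcohol, aldehyde, alkyl halide, amine, anhydride, arene, ester, ketone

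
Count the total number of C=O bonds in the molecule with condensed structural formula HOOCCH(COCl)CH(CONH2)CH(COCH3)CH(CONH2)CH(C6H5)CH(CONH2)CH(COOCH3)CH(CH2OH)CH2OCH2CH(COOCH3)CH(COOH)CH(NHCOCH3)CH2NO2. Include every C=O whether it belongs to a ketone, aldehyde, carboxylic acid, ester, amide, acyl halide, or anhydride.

HOOC: carboxylic acid, 1 C=O (running total 1).
CH(COCl): acyl halide, 1 C=O (running total 2).
CH(CONH2): amide, 1 C=O (running total 3).
CH(COCH3): ketone, 1 C=O (running total 4).
CH(CONH2): amide, 1 C=O (running total 5).
CH(CONH2): amide, 1 C=O (running total 6).
CH(COOCH3): ester, 1 C=O (running total 7).
CH(COOCH3): ester, 1 C=O (running total 8).
CH(COOH): carboxylic acid, 1 C=O (running total 9).
CH(NHCOCH3): amide, 1 C=O (running total 10).

10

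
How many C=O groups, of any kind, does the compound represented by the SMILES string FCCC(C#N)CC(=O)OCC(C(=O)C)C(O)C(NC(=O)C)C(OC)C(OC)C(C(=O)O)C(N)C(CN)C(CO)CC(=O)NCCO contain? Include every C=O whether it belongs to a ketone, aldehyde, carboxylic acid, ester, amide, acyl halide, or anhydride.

5

CH2COOCH2: ester, 1 C=O (running total 1).
CH(COCH3): ketone, 1 C=O (running total 2).
CH(NHCOCH3): amide, 1 C=O (running total 3).
CH(COOH): carboxylic acid, 1 C=O (running total 4).
CH2CONHCH2: amide, 1 C=O (running total 5).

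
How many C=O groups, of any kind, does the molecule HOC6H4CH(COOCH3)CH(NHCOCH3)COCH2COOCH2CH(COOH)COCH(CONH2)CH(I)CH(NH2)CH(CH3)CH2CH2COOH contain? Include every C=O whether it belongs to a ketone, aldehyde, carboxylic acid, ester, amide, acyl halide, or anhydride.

8

CH(COOCH3): ester, 1 C=O (running total 1).
CH(NHCOCH3): amide, 1 C=O (running total 2).
CO: ketone, 1 C=O (running total 3).
CH2COOCH2: ester, 1 C=O (running total 4).
CH(COOH): carboxylic acid, 1 C=O (running total 5).
CO: ketone, 1 C=O (running total 6).
CH(CONH2): amide, 1 C=O (running total 7).
COOH: carboxylic acid, 1 C=O (running total 8).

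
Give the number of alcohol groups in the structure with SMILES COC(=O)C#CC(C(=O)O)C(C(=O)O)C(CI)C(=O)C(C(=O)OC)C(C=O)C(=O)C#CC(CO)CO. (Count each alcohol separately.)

2

Taking each segment in turn:
  CH3OOC: CH3O–C(=O)–: carbonyl C bonded to C and to –OCH3 → ester (not ketone + ether).
  C≡C: C≡C triple bond → alkyne.
  CH(COOH): pendant –COOH: carbonyl C bonded to C and –OH → carboxylic acid.
  CH(COOH): pendant –COOH: carbonyl C bonded to C and –OH → carboxylic acid.
  CH(CH2I): pendant –CH2X: halogen on sp³ carbon → alkyl halide.
  CO: –C(=O)– with carbon on both sides → ketone.
  CH(COOCH3): pendant –COOCH3: carbonyl C bonded to C and –OCH3 → ester.
  CH(CHO): pendant –CHO: carbonyl C bonded to C and H → aldehyde.
  CO: –C(=O)– with carbon on both sides → ketone.
  C≡C: C≡C triple bond → alkyne.
  CH(CH2OH): pendant –CH2OH on an sp³ backbone C → alcohol.
  CH2OH: –OH on an sp³ carbon → alcohol.
Alcohol appears at: CH(CH2OH), CH2OH → 2.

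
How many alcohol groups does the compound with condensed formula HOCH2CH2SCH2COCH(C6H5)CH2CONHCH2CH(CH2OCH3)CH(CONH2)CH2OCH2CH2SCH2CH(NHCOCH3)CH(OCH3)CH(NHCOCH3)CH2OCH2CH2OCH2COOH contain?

1

Taking each segment in turn:
  HOCH2: HO– on an sp³ carbon → alcohol.
  CH2SCH2: C–S–C linkage → sulfide (thioether).
  CO: –C(=O)– with carbon on both sides → ketone.
  CH(C6H5): pendant –C6H5: benzene ring → arene.
  CH2CONHCH2: –C(=O)–N– linkage → amide (the N is not an amine).
  CH(CH2OCH3): pendant –CH2OCH3: C–O–C linkage → ether.
  CH(CONH2): pendant –CONH2: carbonyl C bonded to C and N → amide.
  CH2OCH2: C–O–C with sp³ carbons on both sides and no adjacent C=O → ether.
  CH2SCH2: C–S–C linkage → sulfide (thioether).
  CH(NHCOCH3): pendant –NHC(=O)CH3: N bonded to a carbonyl → amide (not amine).
  CH(OCH3): pendant –OCH3: C–O–C with sp³ C, no adjacent C=O → ether.
  CH(NHCOCH3): pendant –NHC(=O)CH3: N bonded to a carbonyl → amide (not amine).
  CH2OCH2: C–O–C with sp³ carbons on both sides and no adjacent C=O → ether.
  CH2OCH2: C–O–C with sp³ carbons on both sides and no adjacent C=O → ether.
  COOH: –COOH: carbonyl C bonded to –OH and C → carboxylic acid (the –OH is not a separate alcohol).
Alcohol appears at: HOCH2 → 1.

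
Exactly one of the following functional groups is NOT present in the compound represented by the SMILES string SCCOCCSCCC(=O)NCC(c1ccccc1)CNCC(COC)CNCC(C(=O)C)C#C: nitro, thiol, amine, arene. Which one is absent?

nitro

arene: present (CH(C6H5) — pendant –C6H5: benzene ring → arene).
amine: present (CH2NHCH2 — C–N–C with sp³ carbons and no adjacent C=O → amine (secondary)).
thiol: present (HSCH2 — –SH on an sp³ carbon → thiol).
nitro: no segment matches this pattern.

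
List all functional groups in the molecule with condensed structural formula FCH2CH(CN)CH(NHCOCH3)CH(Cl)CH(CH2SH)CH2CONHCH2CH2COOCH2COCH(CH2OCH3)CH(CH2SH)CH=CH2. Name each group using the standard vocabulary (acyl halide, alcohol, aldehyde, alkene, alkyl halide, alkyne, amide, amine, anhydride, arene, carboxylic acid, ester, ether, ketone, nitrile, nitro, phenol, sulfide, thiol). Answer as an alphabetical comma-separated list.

halogen on an sp³ carbon → alkyl halide.
pendant –C≡N: nitrile.
pendant –NHC(=O)CH3: N bonded to a carbonyl → amide (not amine).
halogen on an sp³ carbon → alkyl halide.
pendant –CH2SH → thiol.
–C(=O)–N– linkage → amide (the N is not an amine).
–C(=O)–O–C with C on the carbonyl side → ester.
–C(=O)– with carbon on both sides → ketone.
pendant –CH2OCH3: C–O–C linkage → ether.
pendant –CH2SH → thiol.
C=C double bond → alkene.

alkene, alkyl halide, amide, ester, ether, ketone, nitrile, thiol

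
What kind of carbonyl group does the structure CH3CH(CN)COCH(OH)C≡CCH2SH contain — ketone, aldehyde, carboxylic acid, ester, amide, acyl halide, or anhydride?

The carbonyl is in the CO segment: –C(=O)– with carbon on both sides → ketone.

ketone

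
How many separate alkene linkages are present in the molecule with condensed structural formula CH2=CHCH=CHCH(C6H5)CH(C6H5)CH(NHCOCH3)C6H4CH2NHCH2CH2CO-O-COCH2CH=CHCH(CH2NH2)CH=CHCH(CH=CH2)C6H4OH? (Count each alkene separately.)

Reading the structure from left to right:
  CH2=CH: C=C double bond → alkene.
  CH=CH: C=C double bond → alkene.
  CH(C6H5): pendant –C6H5: benzene ring → arene.
  CH(C6H5): pendant –C6H5: benzene ring → arene.
  CH(NHCOCH3): pendant –NHC(=O)CH3: N bonded to a carbonyl → amide (not amine).
  C6H4: para-disubstituted benzene ring → arene.
  CH2NHCH2: C–N–C with sp³ carbons and no adjacent C=O → amine (secondary).
  CH2CO-O-COCH2: two acyl groups sharing one oxygen, –C(=O)–O–C(=O)– → anhydride.
  CH=CH: C=C double bond → alkene.
  CH(CH2NH2): pendant –CH2NH2: N on sp³ C, no adjacent C=O → amine.
  CH=CH: C=C double bond → alkene.
  CH(CH=CH2): pendant –CH=CH2: C=C double bond → alkene.
  C6H4OH: –OH attached directly to an aromatic ring → phenol (not alcohol); the ring itself is an arene.
Alkene appears at: CH2=CH, CH=CH, CH=CH, CH=CH, CH(CH=CH2) → 5.

5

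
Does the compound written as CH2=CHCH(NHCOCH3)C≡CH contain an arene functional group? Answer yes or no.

no

Reading the structure from left to right:
  CH2=CH: C=C double bond → alkene.
  CH(NHCOCH3): pendant –NHC(=O)CH3: N bonded to a carbonyl → amide (not amine).
  C≡CH: C≡C triple bond → alkyne.
The groups actually present are: alkene, alkyne, amide.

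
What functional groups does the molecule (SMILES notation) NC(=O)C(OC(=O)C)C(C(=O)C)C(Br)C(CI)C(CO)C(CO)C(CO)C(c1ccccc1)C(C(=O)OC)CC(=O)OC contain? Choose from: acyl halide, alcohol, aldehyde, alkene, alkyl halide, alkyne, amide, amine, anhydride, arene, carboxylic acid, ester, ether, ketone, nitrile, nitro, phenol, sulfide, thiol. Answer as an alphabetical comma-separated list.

–C(=O)NH2: carbonyl C bonded to C and to N → amide (the N is not a separate amine).
pendant –OC(=O)CH3: an acyloxy group → ester.
pendant –COCH3: carbonyl C bonded to two carbons → ketone.
halogen on an sp³ carbon → alkyl halide.
pendant –CH2X: halogen on sp³ carbon → alkyl halide.
pendant –CH2OH on an sp³ backbone C → alcohol.
pendant –CH2OH on an sp³ backbone C → alcohol.
pendant –CH2OH on an sp³ backbone C → alcohol.
pendant –C6H5: benzene ring → arene.
pendant –COOCH3: carbonyl C bonded to C and –OCH3 → ester.
–C(=O)OCH3: carbonyl C bonded to C and to –OCH3 → ester (not ketone + ether).

alcohol, alkyl halide, amide, arene, ester, ketone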